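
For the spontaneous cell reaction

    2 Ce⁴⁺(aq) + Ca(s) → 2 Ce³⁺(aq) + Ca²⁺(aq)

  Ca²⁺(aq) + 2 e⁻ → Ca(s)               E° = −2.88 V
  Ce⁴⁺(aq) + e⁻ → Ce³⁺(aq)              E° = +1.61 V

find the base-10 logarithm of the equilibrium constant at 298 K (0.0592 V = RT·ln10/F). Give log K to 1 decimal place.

The Ce⁴⁺/Ce³⁺ couple is reduced (cathode); E°cell = +1.61 − (−2.88) = +4.49 V with n = 2.
At equilibrium E = 0, so log K = nE°cell / 0.0592 = (2)(+4.49) / 0.0592 = 151.7.

log K = 151.7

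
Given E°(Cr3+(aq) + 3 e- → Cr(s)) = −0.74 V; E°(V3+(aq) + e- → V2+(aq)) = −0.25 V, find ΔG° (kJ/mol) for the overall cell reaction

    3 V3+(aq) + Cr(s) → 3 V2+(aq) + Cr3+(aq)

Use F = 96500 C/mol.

In the reaction as written V3+(aq) is reduced, so the V³⁺/V²⁺ couple is the cathode and Cr³⁺/Cr is the anode.
E°cell = −0.25 − (−0.74) = +0.49 V; balancing electrons gives n = 3.
ΔG° = −nFE°cell = −(3)(96500)(+0.49) J/mol = −142 kJ/mol.

−142 kJ/mol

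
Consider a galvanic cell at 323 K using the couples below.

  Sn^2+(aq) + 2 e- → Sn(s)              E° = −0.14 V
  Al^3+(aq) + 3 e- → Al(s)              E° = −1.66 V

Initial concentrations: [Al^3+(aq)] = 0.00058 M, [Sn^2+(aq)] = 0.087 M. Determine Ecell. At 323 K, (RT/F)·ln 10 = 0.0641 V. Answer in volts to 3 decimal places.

+1.555 V

The Sn²⁺/Sn couple has the more positive E°, so it is the cathode; Al³⁺/Al is the anode.
The standard potential is −0.14 − (−1.66) = +1.52 V and the balanced reaction transfers n = 6 electrons.
Balancing gives 3 Sn^2+(aq) + 2 Al(s) → 3 Sn(s) + 2 Al^3+(aq); hence Q = [Al^3+(aq)]^2 / [Sn^2+(aq)]^3 = 0.000511 (log Q = −3.292).
E = E° − (0.0641/n)·log Q = +1.52 − (0.0641/6)(−3.292) = +1.555 V.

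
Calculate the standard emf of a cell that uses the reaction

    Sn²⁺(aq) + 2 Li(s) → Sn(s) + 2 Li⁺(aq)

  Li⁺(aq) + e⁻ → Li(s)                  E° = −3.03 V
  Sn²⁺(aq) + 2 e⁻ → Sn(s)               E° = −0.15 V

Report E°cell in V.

Sn²⁺(aq) gains electrons, so the Sn²⁺/Sn couple is the cathode; the Li⁺/Li couple is the anode.
E°cell = E°(cathode) − E°(anode) = −0.15 − (−3.03) = +2.88 V.

+2.88 V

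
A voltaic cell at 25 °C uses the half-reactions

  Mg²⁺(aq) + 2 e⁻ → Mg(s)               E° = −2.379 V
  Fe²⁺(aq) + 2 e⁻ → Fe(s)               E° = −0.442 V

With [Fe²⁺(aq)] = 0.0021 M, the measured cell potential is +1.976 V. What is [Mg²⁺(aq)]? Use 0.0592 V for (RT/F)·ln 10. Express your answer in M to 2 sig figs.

0.00010 M

With Fe²⁺/Fe at the cathode and Mg²⁺/Mg at the anode, E°cell = −0.442 − (−2.379) = +1.937 V (n = 2).
Since E = E° − (0.0592/n)·log Q, log Q = n(E° − E)/0.0592 = −1.318.
For Fe²⁺(aq) + Mg(s) → Fe(s) + Mg²⁺(aq), the reaction quotient is Q = [Mg²⁺(aq)] / [Fe²⁺(aq)].
Substituting the known concentrations and solving, log [Mg²⁺(aq)] = −3.996 and [Mg²⁺(aq)] = 0.00010 M.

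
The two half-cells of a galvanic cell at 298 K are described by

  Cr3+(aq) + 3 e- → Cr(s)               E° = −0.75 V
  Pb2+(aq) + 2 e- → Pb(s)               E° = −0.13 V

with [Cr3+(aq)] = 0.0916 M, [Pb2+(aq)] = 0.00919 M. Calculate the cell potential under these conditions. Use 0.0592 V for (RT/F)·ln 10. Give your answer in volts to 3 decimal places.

The Pb²⁺/Pb couple has the more positive E°, so it is the cathode; Cr³⁺/Cr is the anode.
E°cell = E°cat − E°an = −0.13 − (−0.75) = +0.62 V; n = 6.
Balancing gives 3 Pb2+(aq) + 2 Cr(s) → 3 Pb(s) + 2 Cr3+(aq); hence Q = [Cr3+(aq)]^2 / [Pb2+(aq)]^3 = 1.08×10^4 (log Q = 4.034).
By the Nernst equation, E = +0.62 − (0.0592/6)·(4.034) = +0.580 V.

+0.580 V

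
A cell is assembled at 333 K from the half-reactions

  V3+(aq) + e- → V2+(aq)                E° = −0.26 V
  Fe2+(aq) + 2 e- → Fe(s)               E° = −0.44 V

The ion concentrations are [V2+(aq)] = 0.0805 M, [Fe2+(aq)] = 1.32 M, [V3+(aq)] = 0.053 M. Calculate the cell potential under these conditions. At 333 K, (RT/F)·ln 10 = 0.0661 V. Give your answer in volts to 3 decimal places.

+0.164 V

Since E°(V³⁺/V²⁺) > E°(Fe²⁺/Fe), V³⁺/V²⁺ serves as the cathode.
The standard potential is −0.26 − (−0.44) = +0.18 V and the balanced reaction transfers n = 2 electrons.
For the overall reaction 2 V3+(aq) + Fe(s) → 2 V2+(aq) + Fe2+(aq), Q = ([V2+(aq)]^2·[Fe2+(aq)]) / [V3+(aq)]^2 = 3.05, giving log Q = 0.484.
By the Nernst equation, E = +0.18 − (0.0661/2)·(0.484) = +0.164 V.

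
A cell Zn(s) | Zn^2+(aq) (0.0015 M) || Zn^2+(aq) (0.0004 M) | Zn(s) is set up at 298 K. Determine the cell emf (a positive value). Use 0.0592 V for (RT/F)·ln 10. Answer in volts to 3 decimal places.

0.017 V

For a concentration cell E°cell = 0, since both electrodes use the same couple.
The compartment with the higher Zn^2+(aq) concentration (0.0015 M) acts as the cathode; ions are reduced there and produced at the dilute (0.0004 M) anode.
With n = 2, Ecell = −(0.0592/2)·log([dilute]/[conc]) = −(0.0592/2)·log(0.0004/0.0015) = +0.017 V.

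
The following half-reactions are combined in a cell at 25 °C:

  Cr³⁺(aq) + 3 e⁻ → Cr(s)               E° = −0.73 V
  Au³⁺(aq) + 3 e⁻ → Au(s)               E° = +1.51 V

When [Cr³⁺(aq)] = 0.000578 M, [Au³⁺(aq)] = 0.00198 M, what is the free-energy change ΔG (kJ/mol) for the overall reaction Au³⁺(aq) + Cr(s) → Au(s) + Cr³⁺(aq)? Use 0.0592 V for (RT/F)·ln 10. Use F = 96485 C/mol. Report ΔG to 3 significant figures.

−651 kJ/mol

With Au³⁺/Au reduced at the cathode, E°cell = +1.51 − (−0.73) = +2.24 V and n = 3.
The reaction quotient is [Cr³⁺(aq)] / [Au³⁺(aq)] = 0.292; by Nernst, E = +2.24 − (0.0592/3)(−0.535) = +2.2506 V.
Finally ΔG = −nFE = −(3)(96485 C/mol)(+2.2506 V) = −651 kJ/mol.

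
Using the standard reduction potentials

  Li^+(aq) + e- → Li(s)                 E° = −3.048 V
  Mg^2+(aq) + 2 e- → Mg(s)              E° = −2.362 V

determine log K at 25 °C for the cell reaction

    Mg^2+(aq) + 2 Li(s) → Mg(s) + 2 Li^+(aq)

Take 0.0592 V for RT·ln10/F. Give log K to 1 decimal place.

log K = 23.2

The Mg²⁺/Mg couple is reduced (cathode); E°cell = −2.362 − (−3.048) = +0.686 V with n = 2.
At equilibrium E = 0, so log K = nE°cell / 0.0592 = (2)(+0.686) / 0.0592 = 23.2.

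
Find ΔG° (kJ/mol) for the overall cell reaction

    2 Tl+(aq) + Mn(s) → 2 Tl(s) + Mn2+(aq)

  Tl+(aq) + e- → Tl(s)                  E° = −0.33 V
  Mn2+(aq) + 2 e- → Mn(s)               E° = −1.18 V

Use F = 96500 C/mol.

In the reaction as written Tl+(aq) is reduced, so the Tl⁺/Tl couple is the cathode and Mn²⁺/Mn is the anode.
E°cell = −0.33 − (−1.18) = +0.85 V; balancing electrons gives n = 2.
ΔG° = −nFE°cell = −(2)(96500)(+0.85) J/mol = −164 kJ/mol.

−164 kJ/mol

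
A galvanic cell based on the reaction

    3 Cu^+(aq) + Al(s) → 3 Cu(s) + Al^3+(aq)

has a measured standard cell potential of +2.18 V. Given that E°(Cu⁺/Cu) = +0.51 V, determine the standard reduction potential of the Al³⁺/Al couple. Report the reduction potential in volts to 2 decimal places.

−1.67 V

In the reaction as written the Cu⁺/Cu couple is reduced (cathode) and Al³⁺/Al is oxidized (anode), so E°cell = E°(Cu⁺/Cu) − E°(Al³⁺/Al).
E°(Al³⁺/Al) = E°(cathode) − E°cell = +0.51 − (+2.18) = −1.67 V.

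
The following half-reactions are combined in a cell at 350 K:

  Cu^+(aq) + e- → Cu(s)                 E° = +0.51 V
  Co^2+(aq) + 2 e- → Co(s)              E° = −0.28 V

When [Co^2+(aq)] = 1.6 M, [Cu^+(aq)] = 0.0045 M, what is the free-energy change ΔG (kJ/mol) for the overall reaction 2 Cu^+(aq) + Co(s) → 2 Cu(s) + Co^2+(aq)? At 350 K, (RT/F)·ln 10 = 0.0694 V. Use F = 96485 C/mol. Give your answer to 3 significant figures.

With Cu⁺/Cu reduced at the cathode, E°cell = +0.51 − (−0.28) = +0.79 V and n = 2.
The reaction quotient is [Co^2+(aq)] / [Cu^+(aq)]^2 = 7.9×10^4; by Nernst, E = +0.79 − (0.0694/2)(4.898) = +0.6200 V.
ΔG = −nFE = −(2)(96485)(+0.6200) J/mol = −120 kJ/mol.

−120 kJ/mol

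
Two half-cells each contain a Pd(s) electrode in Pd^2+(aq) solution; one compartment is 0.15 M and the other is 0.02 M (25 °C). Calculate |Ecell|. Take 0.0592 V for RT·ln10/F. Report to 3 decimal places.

0.026 V

For a concentration cell E°cell = 0, since both electrodes use the same couple.
The compartment with the higher Pd^2+(aq) concentration (0.15 M) acts as the cathode; ions are reduced there and produced at the dilute (0.02 M) anode.
With n = 2, Ecell = −(0.0592/2)·log([dilute]/[conc]) = −(0.0592/2)·log(0.02/0.15) = +0.026 V.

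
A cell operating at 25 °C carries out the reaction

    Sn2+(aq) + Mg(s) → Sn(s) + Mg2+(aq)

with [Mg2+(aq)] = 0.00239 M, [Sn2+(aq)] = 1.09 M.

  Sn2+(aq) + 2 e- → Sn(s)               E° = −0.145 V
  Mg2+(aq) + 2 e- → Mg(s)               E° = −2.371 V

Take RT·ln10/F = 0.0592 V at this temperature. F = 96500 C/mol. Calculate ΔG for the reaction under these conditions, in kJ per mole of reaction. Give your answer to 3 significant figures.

E°cell = −0.145 − (−2.371) = +2.226 V; the balanced reaction transfers n = 2 electrons.
The reaction quotient is [Mg2+(aq)] / [Sn2+(aq)] = 0.00219; by Nernst, E = +2.226 − (0.0592/2)(−2.659) = +2.3047 V.
Then ΔG = −nFE = −2 × 96500 × +2.3047 J/mol = −445 kJ/mol.

−445 kJ/mol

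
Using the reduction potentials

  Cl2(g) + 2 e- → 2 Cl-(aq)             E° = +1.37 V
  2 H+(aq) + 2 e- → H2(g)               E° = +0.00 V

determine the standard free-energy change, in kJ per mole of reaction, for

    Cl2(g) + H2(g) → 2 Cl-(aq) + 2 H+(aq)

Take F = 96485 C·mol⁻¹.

In the reaction as written Cl2(g) is reduced, so the Cl₂/Cl⁻ couple is the cathode and 2H⁺/H₂ is the anode.
E°cell = +1.37 − (+0.00) = +1.37 V; balancing electrons gives n = 2.
ΔG° = −nFE°cell = −(2)(96485)(+1.37) J/mol = −264 kJ/mol.

−264 kJ/mol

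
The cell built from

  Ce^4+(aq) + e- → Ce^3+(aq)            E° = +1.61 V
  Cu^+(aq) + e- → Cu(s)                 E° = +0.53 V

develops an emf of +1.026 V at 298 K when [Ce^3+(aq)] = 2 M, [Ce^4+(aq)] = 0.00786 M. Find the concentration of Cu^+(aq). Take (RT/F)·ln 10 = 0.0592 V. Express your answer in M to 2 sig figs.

With Ce⁴⁺/Ce³⁺ at the cathode and Cu⁺/Cu at the anode, E°cell = +1.61 − (+0.53) = +1.08 V (n = 1).
Rearranging E = E° − (0.0592/n)·log Q gives log Q = 1(+1.08 − (+1.026))/0.0592 = 0.912.
The balanced reaction is Ce^4+(aq) + Cu(s) → Ce^3+(aq) + Cu^+(aq), so Q = ([Ce^3+(aq)]·[Cu^+(aq)]) / [Ce^4+(aq)].
Substituting the known concentrations and solving, log [Cu^+(aq)] = −1.494 and [Cu^+(aq)] = 0.032 M.

0.032 M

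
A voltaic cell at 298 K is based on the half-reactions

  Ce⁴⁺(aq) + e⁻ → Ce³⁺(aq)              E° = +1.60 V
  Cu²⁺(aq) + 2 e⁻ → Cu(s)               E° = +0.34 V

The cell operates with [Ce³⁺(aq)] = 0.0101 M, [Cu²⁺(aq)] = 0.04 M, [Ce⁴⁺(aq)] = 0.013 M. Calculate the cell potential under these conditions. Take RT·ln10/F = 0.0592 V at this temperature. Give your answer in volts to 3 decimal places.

+1.308 V

Since E°(Ce⁴⁺/Ce³⁺) > E°(Cu²⁺/Cu), Ce⁴⁺/Ce³⁺ serves as the cathode.
E°cell = E°cat − E°an = +1.60 − (+0.34) = +1.26 V; n = 2.
The balanced reaction is 2 Ce⁴⁺(aq) + Cu(s) → 2 Ce³⁺(aq) + Cu²⁺(aq), so Q = ([Ce³⁺(aq)]^2·[Cu²⁺(aq)]) / [Ce⁴⁺(aq)]^2 = 0.0241 and log Q = −1.617.
By the Nernst equation, E = +1.26 − (0.0592/2)·(−1.617) = +1.308 V.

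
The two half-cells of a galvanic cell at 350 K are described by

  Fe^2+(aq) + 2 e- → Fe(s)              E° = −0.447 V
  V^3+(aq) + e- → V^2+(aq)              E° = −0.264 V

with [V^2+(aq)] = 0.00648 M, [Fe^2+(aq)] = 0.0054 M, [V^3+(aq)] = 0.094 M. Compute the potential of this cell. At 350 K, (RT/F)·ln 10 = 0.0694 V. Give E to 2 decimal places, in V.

+0.34 V

The V³⁺/V²⁺ couple has the more positive E°, so it is the cathode; Fe²⁺/Fe is the anode.
The standard potential is −0.264 − (−0.447) = +0.183 V and the balanced reaction transfers n = 2 electrons.
For the overall reaction 2 V^3+(aq) + Fe(s) → 2 V^2+(aq) + Fe^2+(aq), Q = ([V^2+(aq)]^2·[Fe^2+(aq)]) / [V^3+(aq)]^2 = 2.57×10^−5, giving log Q = −4.591.
Applying E = E° − (RT ln10/nF)·log Q gives +0.183 − (0.0694/2)(−4.591) = +0.34 V.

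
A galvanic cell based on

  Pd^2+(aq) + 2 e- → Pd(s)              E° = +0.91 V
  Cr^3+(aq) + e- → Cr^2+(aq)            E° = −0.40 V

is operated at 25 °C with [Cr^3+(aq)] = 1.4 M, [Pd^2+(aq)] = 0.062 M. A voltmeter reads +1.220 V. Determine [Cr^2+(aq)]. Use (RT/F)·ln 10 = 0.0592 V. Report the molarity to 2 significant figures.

With Pd²⁺/Pd at the cathode and Cr³⁺/Cr²⁺ at the anode, E°cell = +0.91 − (−0.40) = +1.31 V (n = 2).
Since E = E° − (0.0592/n)·log Q, log Q = n(E° − E)/0.0592 = 3.041.
Balancing electrons gives Pd^2+(aq) + 2 Cr^2+(aq) → Pd(s) + 2 Cr^3+(aq); thus Q = [Cr^3+(aq)]^2 / ([Pd^2+(aq)]·[Cr^2+(aq)]^2).
Solving for the unknown gives log [Cr^2+(aq)] = −0.771, so [Cr^2+(aq)] ≈ 0.17 M.

0.17 M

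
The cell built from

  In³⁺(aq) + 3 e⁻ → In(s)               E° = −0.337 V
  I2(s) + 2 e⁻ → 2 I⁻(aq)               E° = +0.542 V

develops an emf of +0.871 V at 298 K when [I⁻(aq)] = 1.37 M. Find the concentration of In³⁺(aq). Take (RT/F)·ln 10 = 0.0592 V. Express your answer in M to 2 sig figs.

0.99 M

The I₂/I⁻ couple has the larger reduction potential, so it is the cathode: E°cell = +0.542 − (−0.337) = +0.879 V and n = 6.
Rearranging E = E° − (0.0592/n)·log Q gives log Q = 6(+0.879 − (+0.871))/0.0592 = 0.811.
The balanced reaction is 3 I2(s) + 2 In(s) → 6 I⁻(aq) + 2 In³⁺(aq), so Q = [I⁻(aq)]^6·[In³⁺(aq)]^2.
Solving for the unknown gives log [In³⁺(aq)] = −0.005, so [In³⁺(aq)] ≈ 0.99 M.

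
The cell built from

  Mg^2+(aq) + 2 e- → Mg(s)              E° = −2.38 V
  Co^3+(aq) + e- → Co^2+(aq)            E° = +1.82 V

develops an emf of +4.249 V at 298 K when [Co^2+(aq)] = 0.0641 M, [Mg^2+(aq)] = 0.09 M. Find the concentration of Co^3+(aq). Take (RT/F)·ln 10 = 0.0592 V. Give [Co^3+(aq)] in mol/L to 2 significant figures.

0.13 M

The Co³⁺/Co²⁺ couple has the larger reduction potential, so it is the cathode: E°cell = +1.82 − (−2.38) = +4.20 V and n = 2.
Since E = E° − (0.0592/n)·log Q, log Q = n(E° − E)/0.0592 = −1.655.
Balancing electrons gives 2 Co^3+(aq) + Mg(s) → 2 Co^2+(aq) + Mg^2+(aq); thus Q = ([Co^2+(aq)]^2·[Mg^2+(aq)]) / [Co^3+(aq)]^2.
Solving for the unknown gives log [Co^3+(aq)] = −0.889, so [Co^3+(aq)] ≈ 0.13 M.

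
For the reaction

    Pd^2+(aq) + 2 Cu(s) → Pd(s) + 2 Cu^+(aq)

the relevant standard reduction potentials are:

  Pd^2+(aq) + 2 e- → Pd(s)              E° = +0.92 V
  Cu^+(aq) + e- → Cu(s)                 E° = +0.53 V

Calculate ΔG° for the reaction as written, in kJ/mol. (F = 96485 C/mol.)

In the reaction as written Pd^2+(aq) is reduced, so the Pd²⁺/Pd couple is the cathode and Cu⁺/Cu is the anode.
E°cell = +0.92 − (+0.53) = +0.39 V; balancing electrons gives n = 2.
ΔG° = −nFE°cell = −(2)(96485)(+0.39) J/mol = −75.3 kJ/mol.

−75.3 kJ/mol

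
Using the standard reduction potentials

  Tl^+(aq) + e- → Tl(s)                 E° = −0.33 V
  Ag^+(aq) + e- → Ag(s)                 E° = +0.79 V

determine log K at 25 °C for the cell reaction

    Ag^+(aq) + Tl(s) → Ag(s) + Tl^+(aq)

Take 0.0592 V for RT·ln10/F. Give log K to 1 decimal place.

log K = 18.9

The Ag⁺/Ag couple is reduced (cathode); E°cell = +0.79 − (−0.33) = +1.12 V with n = 1.
At equilibrium E = 0, so log K = nE°cell / 0.0592 = (1)(+1.12) / 0.0592 = 18.9.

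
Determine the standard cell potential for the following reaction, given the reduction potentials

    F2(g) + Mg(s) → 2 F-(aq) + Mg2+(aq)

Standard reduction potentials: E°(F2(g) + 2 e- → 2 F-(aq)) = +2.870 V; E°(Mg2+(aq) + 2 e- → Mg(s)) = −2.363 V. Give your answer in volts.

In the reaction as written, F2(g) is reduced (cathode) and Mg2+(aq) is produced by oxidation at the anode.
E°cell = E°(cathode) − E°(anode) = +2.870 − (−2.363) = +5.233 V.
The positive value indicates the reaction is spontaneous as written.

+5.233 V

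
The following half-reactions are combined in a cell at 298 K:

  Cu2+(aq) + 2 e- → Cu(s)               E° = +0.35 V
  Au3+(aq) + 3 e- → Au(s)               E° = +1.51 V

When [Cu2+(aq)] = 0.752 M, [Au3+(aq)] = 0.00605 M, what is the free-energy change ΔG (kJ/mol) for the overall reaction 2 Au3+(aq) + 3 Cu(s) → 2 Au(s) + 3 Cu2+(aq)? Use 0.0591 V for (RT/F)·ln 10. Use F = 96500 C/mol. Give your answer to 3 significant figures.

−648 kJ/mol

The standard cell potential is +1.51 − (+0.35) = +1.16 V, with n = 6 electrons in the balanced equation.
The reaction quotient is [Cu2+(aq)]^3 / [Au3+(aq)]^2 = 1.16×10^4; by Nernst, E = +1.16 − (0.0591/6)(4.065) = +1.1200 V.
ΔG = −nFE = −(6)(96500)(+1.1200) J/mol = −648 kJ/mol.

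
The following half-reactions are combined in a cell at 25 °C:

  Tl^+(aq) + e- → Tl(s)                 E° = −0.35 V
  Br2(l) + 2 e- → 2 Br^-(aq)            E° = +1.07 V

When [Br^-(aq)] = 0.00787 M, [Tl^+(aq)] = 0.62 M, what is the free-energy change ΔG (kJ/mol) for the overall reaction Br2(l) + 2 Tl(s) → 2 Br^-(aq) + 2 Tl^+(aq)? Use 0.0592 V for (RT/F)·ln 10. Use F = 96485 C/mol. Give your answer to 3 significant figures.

With Br₂/Br⁻ reduced at the cathode, E°cell = +1.07 − (−0.35) = +1.42 V and n = 2.
The reaction quotient is [Br^-(aq)]^2·[Tl^+(aq)]^2 = 2.38×10^−5; by Nernst, E = +1.42 − (0.0592/2)(−4.623) = +1.5568 V.
ΔG = −nFE = −(2)(96485)(+1.5568) J/mol = −300 kJ/mol.

−300 kJ/mol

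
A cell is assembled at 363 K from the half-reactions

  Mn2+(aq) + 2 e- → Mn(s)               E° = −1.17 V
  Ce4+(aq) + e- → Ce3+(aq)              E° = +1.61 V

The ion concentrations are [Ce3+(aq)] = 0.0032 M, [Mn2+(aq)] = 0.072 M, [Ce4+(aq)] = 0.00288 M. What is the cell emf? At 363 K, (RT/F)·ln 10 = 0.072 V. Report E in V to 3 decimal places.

+2.818 V

Ce⁴⁺/Ce³⁺ is reduced (cathode, E° = +1.61 V) and Mn²⁺/Mn is oxidized (anode).
The standard potential is +1.61 − (−1.17) = +2.78 V and the balanced reaction transfers n = 2 electrons.
Balancing gives 2 Ce4+(aq) + Mn(s) → 2 Ce3+(aq) + Mn2+(aq); hence Q = ([Ce3+(aq)]^2·[Mn2+(aq)]) / [Ce4+(aq)]^2 = 0.0889 (log Q = −1.051).
Applying E = E° − (RT ln10/nF)·log Q gives +2.78 − (0.072/2)(−1.051) = +2.818 V.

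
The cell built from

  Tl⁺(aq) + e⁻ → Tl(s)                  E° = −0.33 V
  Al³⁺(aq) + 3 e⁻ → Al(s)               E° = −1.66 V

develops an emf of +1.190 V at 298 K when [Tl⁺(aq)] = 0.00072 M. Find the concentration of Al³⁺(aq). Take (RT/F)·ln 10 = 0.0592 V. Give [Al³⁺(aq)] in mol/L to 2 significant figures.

With Tl⁺/Tl at the cathode and Al³⁺/Al at the anode, E°cell = −0.33 − (−1.66) = +1.33 V (n = 3).
Since E = E° − (0.0592/n)·log Q, log Q = n(E° − E)/0.0592 = 7.095.
For 3 Tl⁺(aq) + Al(s) → 3 Tl(s) + Al³⁺(aq), the reaction quotient is Q = [Al³⁺(aq)] / [Tl⁺(aq)]^3.
Substituting the known concentrations and solving, log [Al³⁺(aq)] = −2.333 and [Al³⁺(aq)] = 0.0046 M.

0.0046 M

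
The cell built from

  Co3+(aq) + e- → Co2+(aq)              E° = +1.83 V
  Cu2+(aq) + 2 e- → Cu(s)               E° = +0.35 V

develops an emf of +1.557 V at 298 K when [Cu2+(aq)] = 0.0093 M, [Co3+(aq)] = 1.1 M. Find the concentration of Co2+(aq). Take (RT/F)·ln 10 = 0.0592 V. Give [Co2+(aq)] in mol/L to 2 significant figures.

0.57 M

Co³⁺/Co²⁺ is the cathode (higher E°); E°cell = +1.83 − (+0.35) = +1.48 V with n = 2.
Rearranging E = E° − (0.0592/n)·log Q gives log Q = 2(+1.48 − (+1.557))/0.0592 = −2.601.
For 2 Co3+(aq) + Cu(s) → 2 Co2+(aq) + Cu2+(aq), the reaction quotient is Q = ([Co2+(aq)]^2·[Cu2+(aq)]) / [Co3+(aq)]^2.
Solving for the unknown gives log [Co2+(aq)] = −0.243, so [Co2+(aq)] ≈ 0.57 M.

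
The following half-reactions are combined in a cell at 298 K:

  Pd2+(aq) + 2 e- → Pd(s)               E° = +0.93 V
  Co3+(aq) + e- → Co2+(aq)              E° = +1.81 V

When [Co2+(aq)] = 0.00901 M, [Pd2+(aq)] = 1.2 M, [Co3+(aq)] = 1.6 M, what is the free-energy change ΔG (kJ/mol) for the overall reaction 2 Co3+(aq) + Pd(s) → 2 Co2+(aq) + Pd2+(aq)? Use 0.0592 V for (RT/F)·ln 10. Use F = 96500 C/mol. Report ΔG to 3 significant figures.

E°cell = +1.81 − (+0.93) = +0.88 V; the balanced reaction transfers n = 2 electrons.
Here Q = ([Co2+(aq)]^2·[Pd2+(aq)]) / [Co3+(aq)]^2 = 3.81×10^−5 (log Q = −4.420), giving E = +0.88 − (0.0592/2)·(−4.420) = +1.0108 V.
Finally ΔG = −nFE = −(2)(96500 C/mol)(+1.0108 V) = −195 kJ/mol.

−195 kJ/mol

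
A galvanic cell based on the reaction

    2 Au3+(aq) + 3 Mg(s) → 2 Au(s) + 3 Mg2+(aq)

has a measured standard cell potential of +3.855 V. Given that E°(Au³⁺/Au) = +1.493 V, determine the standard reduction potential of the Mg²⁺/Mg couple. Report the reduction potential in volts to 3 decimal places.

−2.362 V

In the reaction as written the Au³⁺/Au couple is reduced (cathode) and Mg²⁺/Mg is oxidized (anode), so E°cell = E°(Au³⁺/Au) − E°(Mg²⁺/Mg).
E°(Mg²⁺/Mg) = E°(cathode) − E°cell = +1.493 − (+3.855) = −2.362 V.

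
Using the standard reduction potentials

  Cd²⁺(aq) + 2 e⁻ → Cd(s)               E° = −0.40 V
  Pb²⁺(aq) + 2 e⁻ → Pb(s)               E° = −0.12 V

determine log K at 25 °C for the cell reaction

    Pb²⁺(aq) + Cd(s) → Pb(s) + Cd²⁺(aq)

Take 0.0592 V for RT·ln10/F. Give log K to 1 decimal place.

log K = 9.5

The Pb²⁺/Pb couple is reduced (cathode); E°cell = −0.12 − (−0.40) = +0.28 V with n = 2.
At equilibrium E = 0, so log K = nE°cell / 0.0592 = (2)(+0.28) / 0.0592 = 9.5.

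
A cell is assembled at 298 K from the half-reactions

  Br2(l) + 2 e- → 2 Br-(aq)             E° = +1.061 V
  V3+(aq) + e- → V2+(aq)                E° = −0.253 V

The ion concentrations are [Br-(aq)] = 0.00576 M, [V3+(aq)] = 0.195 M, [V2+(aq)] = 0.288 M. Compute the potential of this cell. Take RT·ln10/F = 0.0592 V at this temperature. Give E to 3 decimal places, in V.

Since E°(Br₂/Br⁻) > E°(V³⁺/V²⁺), Br₂/Br⁻ serves as the cathode.
The standard potential is +1.061 − (−0.253) = +1.314 V and the balanced reaction transfers n = 2 electrons.
Balancing gives Br2(l) + 2 V2+(aq) → 2 Br-(aq) + 2 V3+(aq); hence Q = ([Br-(aq)]^2·[V3+(aq)]^2) / [V2+(aq)]^2 = 1.52×10^−5 (log Q = −4.818).
By the Nernst equation, E = +1.314 − (0.0592/2)·(−4.818) = +1.457 V.

+1.457 V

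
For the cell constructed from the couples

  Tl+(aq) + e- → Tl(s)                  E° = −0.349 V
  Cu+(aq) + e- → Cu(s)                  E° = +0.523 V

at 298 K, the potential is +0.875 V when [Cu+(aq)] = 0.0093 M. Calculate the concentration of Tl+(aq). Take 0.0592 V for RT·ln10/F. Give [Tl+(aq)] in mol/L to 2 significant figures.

0.0083 M

The Cu⁺/Cu couple has the larger reduction potential, so it is the cathode: E°cell = +0.523 − (−0.349) = +0.872 V and n = 1.
From the Nernst equation, log Q = n(E° − E)/0.0592 = 1·(+0.872 − (+0.875))/0.0592 = −0.051.
For Cu+(aq) + Tl(s) → Cu(s) + Tl+(aq), the reaction quotient is Q = [Tl+(aq)] / [Cu+(aq)].
Isolating [Tl+(aq)] in Q = 10^{−0.051} yields log [Tl+(aq)] = −2.083, i.e. 0.0083 M.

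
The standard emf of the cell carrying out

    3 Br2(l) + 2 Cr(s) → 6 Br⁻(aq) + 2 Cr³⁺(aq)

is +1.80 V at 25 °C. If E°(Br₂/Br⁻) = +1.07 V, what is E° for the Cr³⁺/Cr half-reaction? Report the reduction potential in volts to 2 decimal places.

−0.73 V

In the reaction as written the Br₂/Br⁻ couple is reduced (cathode) and Cr³⁺/Cr is oxidized (anode), so E°cell = E°(Br₂/Br⁻) − E°(Cr³⁺/Cr).
E°(Cr³⁺/Cr) = E°(cathode) − E°cell = +1.07 − (+1.80) = −0.73 V.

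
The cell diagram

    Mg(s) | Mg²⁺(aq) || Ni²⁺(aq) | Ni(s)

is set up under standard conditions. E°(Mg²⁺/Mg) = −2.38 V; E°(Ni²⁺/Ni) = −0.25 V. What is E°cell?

By convention the left-hand electrode in cell notation is the anode (oxidation) and the right-hand electrode is the cathode (reduction).
E°cell = E°(right) − E°(left) = −0.25 − (−2.38) = +2.13 V.

+2.13 V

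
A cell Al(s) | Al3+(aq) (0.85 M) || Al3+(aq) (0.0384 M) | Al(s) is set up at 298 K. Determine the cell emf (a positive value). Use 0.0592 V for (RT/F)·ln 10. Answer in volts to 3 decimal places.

For a concentration cell E°cell = 0, since both electrodes use the same couple.
The compartment with the higher Al3+(aq) concentration (0.85 M) acts as the cathode; ions are reduced there and produced at the dilute (0.0384 M) anode.
With n = 3, Ecell = −(0.0592/3)·log([dilute]/[conc]) = −(0.0592/3)·log(0.0384/0.85) = +0.027 V.

0.027 V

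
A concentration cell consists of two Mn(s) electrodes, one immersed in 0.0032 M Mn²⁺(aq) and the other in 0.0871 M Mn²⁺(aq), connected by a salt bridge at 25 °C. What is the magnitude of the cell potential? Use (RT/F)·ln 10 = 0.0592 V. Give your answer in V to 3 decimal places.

0.042 V

For a concentration cell E°cell = 0, since both electrodes use the same couple.
The compartment with the higher Mn²⁺(aq) concentration (0.0871 M) acts as the cathode; ions are reduced there and produced at the dilute (0.0032 M) anode.
With n = 2, Ecell = −(0.0592/2)·log([dilute]/[conc]) = −(0.0592/2)·log(0.0032/0.0871) = +0.042 V.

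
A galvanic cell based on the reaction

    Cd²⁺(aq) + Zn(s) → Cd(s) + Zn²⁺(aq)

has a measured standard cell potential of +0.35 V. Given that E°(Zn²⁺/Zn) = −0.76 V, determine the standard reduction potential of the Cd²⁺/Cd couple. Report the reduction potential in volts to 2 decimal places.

−0.41 V

In the reaction as written the Cd²⁺/Cd couple is reduced (cathode) and Zn²⁺/Zn is oxidized (anode), so E°cell = E°(Cd²⁺/Cd) − E°(Zn²⁺/Zn).
E°(Cd²⁺/Cd) = E°cell + E°(anode) = +0.35 + (−0.76) = −0.41 V.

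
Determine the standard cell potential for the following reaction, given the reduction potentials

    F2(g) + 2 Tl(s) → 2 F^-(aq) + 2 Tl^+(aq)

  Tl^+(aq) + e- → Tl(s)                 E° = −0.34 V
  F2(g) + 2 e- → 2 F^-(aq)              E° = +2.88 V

+3.22 V

F2(g) gains electrons, so the F₂/F⁻ couple is the cathode; the Tl⁺/Tl couple is the anode.
E°cell = E°(cathode) − E°(anode) = +2.88 − (−0.34) = +3.22 V.
The positive value indicates the reaction is spontaneous as written.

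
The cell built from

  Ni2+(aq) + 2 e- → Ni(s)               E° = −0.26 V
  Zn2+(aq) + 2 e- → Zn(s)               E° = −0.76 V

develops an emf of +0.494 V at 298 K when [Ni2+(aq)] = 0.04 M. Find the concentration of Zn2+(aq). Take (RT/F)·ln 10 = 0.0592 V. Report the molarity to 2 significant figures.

0.064 M

With Ni²⁺/Ni at the cathode and Zn²⁺/Zn at the anode, E°cell = −0.26 − (−0.76) = +0.50 V (n = 2).
Since E = E° − (0.0592/n)·log Q, log Q = n(E° − E)/0.0592 = 0.203.
For Ni2+(aq) + Zn(s) → Ni(s) + Zn2+(aq), the reaction quotient is Q = [Zn2+(aq)] / [Ni2+(aq)].
Solving for the unknown gives log [Zn2+(aq)] = −1.195, so [Zn2+(aq)] ≈ 0.064 M.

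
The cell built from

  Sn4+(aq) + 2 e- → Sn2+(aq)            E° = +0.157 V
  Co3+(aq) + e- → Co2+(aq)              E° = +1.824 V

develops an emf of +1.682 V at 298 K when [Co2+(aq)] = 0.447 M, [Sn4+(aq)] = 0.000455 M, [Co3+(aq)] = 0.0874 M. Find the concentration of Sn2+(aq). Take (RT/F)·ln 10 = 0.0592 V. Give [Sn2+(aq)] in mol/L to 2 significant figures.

The Co³⁺/Co²⁺ couple has the larger reduction potential, so it is the cathode: E°cell = +1.824 − (+0.157) = +1.667 V and n = 2.
Rearranging E = E° − (0.0592/n)·log Q gives log Q = 2(+1.667 − (+1.682))/0.0592 = −0.507.
Balancing electrons gives 2 Co3+(aq) + Sn2+(aq) → 2 Co2+(aq) + Sn4+(aq); thus Q = ([Co2+(aq)]^2·[Sn4+(aq)]) / ([Co3+(aq)]^2·[Sn2+(aq)]).
Solving for the unknown gives log [Sn2+(aq)] = −1.417, so [Sn2+(aq)] ≈ 0.038 M.

0.038 M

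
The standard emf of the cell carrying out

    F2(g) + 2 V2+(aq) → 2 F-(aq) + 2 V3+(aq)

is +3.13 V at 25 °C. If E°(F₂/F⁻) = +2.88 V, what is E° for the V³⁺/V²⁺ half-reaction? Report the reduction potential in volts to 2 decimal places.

In the reaction as written the F₂/F⁻ couple is reduced (cathode) and V³⁺/V²⁺ is oxidized (anode), so E°cell = E°(F₂/F⁻) − E°(V³⁺/V²⁺).
E°(V³⁺/V²⁺) = E°(cathode) − E°cell = +2.88 − (+3.13) = −0.25 V.

−0.25 V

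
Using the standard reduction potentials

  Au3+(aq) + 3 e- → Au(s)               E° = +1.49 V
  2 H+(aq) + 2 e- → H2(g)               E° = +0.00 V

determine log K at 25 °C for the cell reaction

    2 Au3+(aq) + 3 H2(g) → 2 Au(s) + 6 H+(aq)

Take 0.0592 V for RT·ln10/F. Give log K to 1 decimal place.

log K = 151.0

The Au³⁺/Au couple is reduced (cathode); E°cell = +1.49 − (+0.00) = +1.49 V with n = 6.
At equilibrium E = 0, so log K = nE°cell / 0.0592 = (6)(+1.49) / 0.0592 = 151.0.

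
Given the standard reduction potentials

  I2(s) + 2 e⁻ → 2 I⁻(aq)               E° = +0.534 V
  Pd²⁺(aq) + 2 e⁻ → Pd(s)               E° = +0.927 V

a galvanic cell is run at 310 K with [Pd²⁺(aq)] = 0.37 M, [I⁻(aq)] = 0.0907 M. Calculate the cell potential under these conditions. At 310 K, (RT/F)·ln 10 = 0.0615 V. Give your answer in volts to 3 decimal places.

Since E°(Pd²⁺/Pd) > E°(I₂/I⁻), Pd²⁺/Pd serves as the cathode.
The standard potential is +0.927 − (+0.534) = +0.393 V and the balanced reaction transfers n = 2 electrons.
For the overall reaction Pd²⁺(aq) + 2 I⁻(aq) → Pd(s) + I2(s), Q = 1 / ([Pd²⁺(aq)]·[I⁻(aq)]^2) = 329, giving log Q = 2.517.
E = E° − (0.0615/n)·log Q = +0.393 − (0.0615/2)(2.517) = +0.316 V.

+0.316 V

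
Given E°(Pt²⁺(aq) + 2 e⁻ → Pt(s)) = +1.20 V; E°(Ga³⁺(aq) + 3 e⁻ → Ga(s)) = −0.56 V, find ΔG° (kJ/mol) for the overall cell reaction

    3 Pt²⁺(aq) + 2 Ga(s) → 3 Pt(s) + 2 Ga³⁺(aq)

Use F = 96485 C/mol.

In the reaction as written Pt²⁺(aq) is reduced, so the Pt²⁺/Pt couple is the cathode and Ga³⁺/Ga is the anode.
E°cell = +1.20 − (−0.56) = +1.76 V; balancing electrons gives n = 6.
ΔG° = −nFE°cell = −(6)(96485)(+1.76) J/mol = −1019 kJ/mol.

−1019 kJ/mol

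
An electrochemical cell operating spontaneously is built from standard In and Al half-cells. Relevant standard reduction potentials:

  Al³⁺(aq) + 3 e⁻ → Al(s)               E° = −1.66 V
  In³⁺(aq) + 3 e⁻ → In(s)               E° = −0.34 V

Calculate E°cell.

Of the two couples in this cell, the one with the more positive reduction potential is reduced at the cathode: here that is In³⁺/In (−0.34 V); Al³⁺/Al (−1.66 V) is the anode.
E°cell = E°(cathode) − E°(anode) = −0.34 − (−1.66) = +1.32 V.

+1.32 V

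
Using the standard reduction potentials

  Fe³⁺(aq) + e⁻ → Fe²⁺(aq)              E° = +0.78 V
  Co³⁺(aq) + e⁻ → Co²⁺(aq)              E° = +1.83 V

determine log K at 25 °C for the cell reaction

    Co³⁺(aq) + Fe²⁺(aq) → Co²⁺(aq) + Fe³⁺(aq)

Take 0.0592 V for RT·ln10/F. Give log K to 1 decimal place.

The Co³⁺/Co²⁺ couple is reduced (cathode); E°cell = +1.83 − (+0.78) = +1.05 V with n = 1.
At equilibrium E = 0, so log K = nE°cell / 0.0592 = (1)(+1.05) / 0.0592 = 17.7.

log K = 17.7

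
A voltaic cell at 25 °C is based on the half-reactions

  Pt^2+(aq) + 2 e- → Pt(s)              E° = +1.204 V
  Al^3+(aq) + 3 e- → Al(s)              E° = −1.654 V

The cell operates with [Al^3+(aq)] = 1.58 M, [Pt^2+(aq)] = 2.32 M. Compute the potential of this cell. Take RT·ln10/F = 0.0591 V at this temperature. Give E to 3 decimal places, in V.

+2.865 V

Pt²⁺/Pt is reduced (cathode, E° = +1.204 V) and Al³⁺/Al is oxidized (anode).
E°cell = +1.204 − (−1.654) = +2.858 V, with n = 6 electrons transferred.
Balancing gives 3 Pt^2+(aq) + 2 Al(s) → 3 Pt(s) + 2 Al^3+(aq); hence Q = [Al^3+(aq)]^2 / [Pt^2+(aq)]^3 = 0.2 (log Q = −0.699).
E = E° − (0.0591/n)·log Q = +2.858 − (0.0591/6)(−0.699) = +2.865 V.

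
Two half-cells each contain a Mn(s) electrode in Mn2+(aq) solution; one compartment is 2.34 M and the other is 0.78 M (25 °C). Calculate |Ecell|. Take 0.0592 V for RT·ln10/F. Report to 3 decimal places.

For a concentration cell E°cell = 0, since both electrodes use the same couple.
The compartment with the higher Mn2+(aq) concentration (2.34 M) acts as the cathode; ions are reduced there and produced at the dilute (0.78 M) anode.
With n = 2, Ecell = −(0.0592/2)·log([dilute]/[conc]) = −(0.0592/2)·log(0.78/2.34) = +0.014 V.

0.014 V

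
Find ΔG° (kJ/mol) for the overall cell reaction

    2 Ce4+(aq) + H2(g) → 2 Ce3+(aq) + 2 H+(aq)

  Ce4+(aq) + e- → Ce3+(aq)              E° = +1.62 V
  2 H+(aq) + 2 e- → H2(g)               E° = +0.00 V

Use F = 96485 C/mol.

−313 kJ/mol

In the reaction as written Ce4+(aq) is reduced, so the Ce⁴⁺/Ce³⁺ couple is the cathode and 2H⁺/H₂ is the anode.
E°cell = +1.62 − (+0.00) = +1.62 V; balancing electrons gives n = 2.
ΔG° = −nFE°cell = −(2)(96485)(+1.62) J/mol = −313 kJ/mol.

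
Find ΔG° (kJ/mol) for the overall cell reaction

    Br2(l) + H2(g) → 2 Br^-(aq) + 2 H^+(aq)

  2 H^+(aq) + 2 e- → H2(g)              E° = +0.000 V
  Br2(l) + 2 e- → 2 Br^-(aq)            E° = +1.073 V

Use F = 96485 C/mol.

−207 kJ/mol

In the reaction as written Br2(l) is reduced, so the Br₂/Br⁻ couple is the cathode and 2H⁺/H₂ is the anode.
E°cell = +1.073 − (+0.000) = +1.073 V; balancing electrons gives n = 2.
ΔG° = −nFE°cell = −(2)(96485)(+1.073) J/mol = −207 kJ/mol.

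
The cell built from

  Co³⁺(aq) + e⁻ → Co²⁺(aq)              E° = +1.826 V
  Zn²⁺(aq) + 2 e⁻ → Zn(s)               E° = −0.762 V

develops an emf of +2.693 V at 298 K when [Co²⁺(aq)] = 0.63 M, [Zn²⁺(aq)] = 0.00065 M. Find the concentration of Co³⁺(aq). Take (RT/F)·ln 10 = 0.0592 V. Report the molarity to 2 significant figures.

The Co³⁺/Co²⁺ couple has the larger reduction potential, so it is the cathode: E°cell = +1.826 − (−0.762) = +2.588 V and n = 2.
From the Nernst equation, log Q = n(E° − E)/0.0592 = 2·(+2.588 − (+2.693))/0.0592 = −3.547.
For 2 Co³⁺(aq) + Zn(s) → 2 Co²⁺(aq) + Zn²⁺(aq), the reaction quotient is Q = ([Co²⁺(aq)]^2·[Zn²⁺(aq)]) / [Co³⁺(aq)]^2.
Solving for the unknown gives log [Co³⁺(aq)] = −0.021, so [Co³⁺(aq)] ≈ 0.95 M.

0.95 M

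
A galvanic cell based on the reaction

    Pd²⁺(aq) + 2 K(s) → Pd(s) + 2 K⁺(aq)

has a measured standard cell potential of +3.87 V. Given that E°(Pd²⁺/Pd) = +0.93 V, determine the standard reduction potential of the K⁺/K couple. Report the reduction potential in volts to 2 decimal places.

In the reaction as written the Pd²⁺/Pd couple is reduced (cathode) and K⁺/K is oxidized (anode), so E°cell = E°(Pd²⁺/Pd) − E°(K⁺/K).
E°(K⁺/K) = E°(cathode) − E°cell = +0.93 − (+3.87) = −2.94 V.

−2.94 V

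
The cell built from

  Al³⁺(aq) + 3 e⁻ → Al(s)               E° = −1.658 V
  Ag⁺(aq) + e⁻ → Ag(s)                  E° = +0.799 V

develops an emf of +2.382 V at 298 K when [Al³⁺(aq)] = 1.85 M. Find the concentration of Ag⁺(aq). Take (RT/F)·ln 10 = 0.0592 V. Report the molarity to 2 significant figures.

0.066 M

With Ag⁺/Ag at the cathode and Al³⁺/Al at the anode, E°cell = +0.799 − (−1.658) = +2.457 V (n = 3).
Rearranging E = E° − (0.0592/n)·log Q gives log Q = 3(+2.457 − (+2.382))/0.0592 = 3.801.
For 3 Ag⁺(aq) + Al(s) → 3 Ag(s) + Al³⁺(aq), the reaction quotient is Q = [Al³⁺(aq)] / [Ag⁺(aq)]^3.
Isolating [Ag⁺(aq)] in Q = 10^{3.801} yields log [Ag⁺(aq)] = −1.178, i.e. 0.066 M.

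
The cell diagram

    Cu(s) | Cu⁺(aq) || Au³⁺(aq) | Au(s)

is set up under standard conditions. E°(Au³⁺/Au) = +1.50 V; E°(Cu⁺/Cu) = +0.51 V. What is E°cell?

+0.99 V

By convention the left-hand electrode in cell notation is the anode (oxidation) and the right-hand electrode is the cathode (reduction).
E°cell = E°(right) − E°(left) = +1.50 − (+0.51) = +0.99 V.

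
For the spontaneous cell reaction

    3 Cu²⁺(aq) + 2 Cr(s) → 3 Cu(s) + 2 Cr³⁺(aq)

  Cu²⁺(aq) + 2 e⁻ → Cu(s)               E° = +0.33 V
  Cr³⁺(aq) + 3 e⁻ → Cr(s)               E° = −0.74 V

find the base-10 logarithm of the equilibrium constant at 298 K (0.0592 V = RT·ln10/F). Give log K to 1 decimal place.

The Cu²⁺/Cu couple is reduced (cathode); E°cell = +0.33 − (−0.74) = +1.07 V with n = 6.
At equilibrium E = 0, so log K = nE°cell / 0.0592 = (6)(+1.07) / 0.0592 = 108.4.

log K = 108.4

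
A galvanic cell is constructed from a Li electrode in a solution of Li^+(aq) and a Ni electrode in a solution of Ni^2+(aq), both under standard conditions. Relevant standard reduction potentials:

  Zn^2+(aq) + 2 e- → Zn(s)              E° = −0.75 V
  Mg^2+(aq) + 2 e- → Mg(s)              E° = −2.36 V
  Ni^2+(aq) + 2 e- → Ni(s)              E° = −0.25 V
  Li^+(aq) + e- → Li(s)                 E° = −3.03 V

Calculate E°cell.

The Ni²⁺/Ni couple has the higher E°, so Ni ion is reduced (cathode) and Li is oxidized (anode).
E°cell = E°(cathode) − E°(anode) = −0.25 − (−3.03) = +2.78 V.

+2.78 V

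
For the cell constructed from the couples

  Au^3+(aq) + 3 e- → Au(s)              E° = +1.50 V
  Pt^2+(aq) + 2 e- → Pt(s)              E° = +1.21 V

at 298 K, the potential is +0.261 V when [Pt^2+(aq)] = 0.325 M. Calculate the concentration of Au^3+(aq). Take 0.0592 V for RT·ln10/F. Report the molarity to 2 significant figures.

0.0063 M

With Au³⁺/Au at the cathode and Pt²⁺/Pt at the anode, E°cell = +1.50 − (+1.21) = +0.29 V (n = 6).
Rearranging E = E° − (0.0592/n)·log Q gives log Q = 6(+0.29 − (+0.261))/0.0592 = 2.939.
Balancing electrons gives 2 Au^3+(aq) + 3 Pt(s) → 2 Au(s) + 3 Pt^2+(aq); thus Q = [Pt^2+(aq)]^3 / [Au^3+(aq)]^2.
Solving for the unknown gives log [Au^3+(aq)] = −2.202, so [Au^3+(aq)] ≈ 0.0063 M.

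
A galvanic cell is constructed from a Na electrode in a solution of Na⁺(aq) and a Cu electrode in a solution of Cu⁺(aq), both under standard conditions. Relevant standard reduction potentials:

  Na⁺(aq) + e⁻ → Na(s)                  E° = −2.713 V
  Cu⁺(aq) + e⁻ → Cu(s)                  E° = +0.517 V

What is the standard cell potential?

+3.230 V

The Cu⁺/Cu couple has the higher E°, so Cu ion is reduced (cathode) and Na is oxidized (anode).
E°cell = E°(cathode) − E°(anode) = +0.517 − (−2.713) = +3.230 V.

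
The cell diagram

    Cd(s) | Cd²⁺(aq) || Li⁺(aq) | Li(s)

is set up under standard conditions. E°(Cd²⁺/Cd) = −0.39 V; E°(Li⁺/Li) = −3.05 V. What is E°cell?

By convention the left-hand electrode in cell notation is the anode (oxidation) and the right-hand electrode is the cathode (reduction).
E°cell = E°(right) − E°(left) = −3.05 − (−0.39) = −2.66 V.
The negative sign shows that, as written, the cell would require an external voltage to drive the reaction.

−2.66 V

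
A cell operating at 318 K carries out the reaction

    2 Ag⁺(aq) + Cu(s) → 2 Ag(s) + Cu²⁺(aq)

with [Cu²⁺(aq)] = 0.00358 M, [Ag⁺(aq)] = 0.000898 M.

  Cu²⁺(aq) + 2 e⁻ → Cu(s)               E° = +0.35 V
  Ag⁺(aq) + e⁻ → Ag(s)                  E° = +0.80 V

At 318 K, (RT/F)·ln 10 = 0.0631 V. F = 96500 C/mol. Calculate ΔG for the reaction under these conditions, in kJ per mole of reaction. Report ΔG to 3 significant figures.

The standard cell potential is +0.80 − (+0.35) = +0.45 V, with n = 2 electrons in the balanced equation.
Q = [Cu²⁺(aq)] / [Ag⁺(aq)]^2 = 4.44×10^3, so log Q = 3.647 and E = +0.45 − (0.0631/2)(3.647) = +0.3349 V.
Then ΔG = −nFE = −2 × 96500 × +0.3349 J/mol = −64.6 kJ/mol.

−64.6 kJ/mol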